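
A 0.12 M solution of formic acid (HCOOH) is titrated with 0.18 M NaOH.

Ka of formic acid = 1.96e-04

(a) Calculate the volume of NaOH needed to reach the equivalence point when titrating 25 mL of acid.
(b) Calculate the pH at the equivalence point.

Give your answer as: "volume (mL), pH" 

moles acid = 0.12 × 25/1000 = 0.003 mol; V_base = moles/0.18 × 1000 = 16.7 mL. At equivalence only the conjugate base is present: [A⁻] = 0.003/0.042 = 7.2000e-02 M. Kb = Kw/Ka = 5.10e-11; [OH⁻] = √(Kb × [A⁻]) = 1.9166e-06; pOH = 5.72; pH = 14 - pOH = 8.28.

V = 16.7 mL, pH = 8.28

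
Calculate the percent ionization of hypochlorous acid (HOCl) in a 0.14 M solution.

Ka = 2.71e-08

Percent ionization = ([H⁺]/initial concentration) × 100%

Using Ka equilibrium: x² + Ka×x - Ka×C = 0. Solving: [H⁺] = 6.1582e-05. Percent = (6.1582e-05/0.14) × 100

Percent ionization = 0.044%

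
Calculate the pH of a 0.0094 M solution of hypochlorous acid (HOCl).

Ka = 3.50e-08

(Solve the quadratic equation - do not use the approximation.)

x² + Ka×x - Ka×C = 0. Using quadratic formula: [H⁺] = 1.8121e-05

pH = 4.74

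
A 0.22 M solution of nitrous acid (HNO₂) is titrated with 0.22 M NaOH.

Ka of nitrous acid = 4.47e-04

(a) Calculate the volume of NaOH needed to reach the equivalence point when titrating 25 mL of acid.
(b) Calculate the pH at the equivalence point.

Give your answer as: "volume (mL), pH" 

moles acid = 0.22 × 25/1000 = 0.0055 mol; V_base = moles/0.22 × 1000 = 25.0 mL. At equivalence only the conjugate base is present: [A⁻] = 0.0055/0.050 = 1.1000e-01 M. Kb = Kw/Ka = 2.24e-11; [OH⁻] = √(Kb × [A⁻]) = 1.5687e-06; pOH = 5.80; pH = 14 - pOH = 8.20.

V = 25.0 mL, pH = 8.20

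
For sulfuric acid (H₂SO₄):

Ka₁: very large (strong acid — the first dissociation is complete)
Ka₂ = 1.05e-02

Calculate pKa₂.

pKa₂ = -log(Ka₂) = -log(1.05e-02) = 1.98.

pK_{a2} = 1.98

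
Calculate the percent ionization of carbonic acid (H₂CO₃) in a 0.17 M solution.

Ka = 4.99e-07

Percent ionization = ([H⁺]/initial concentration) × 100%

Using Ka equilibrium: x² + Ka×x - Ka×C = 0. Solving: [H⁺] = 2.9101e-04. Percent = (2.9101e-04/0.17) × 100

Percent ionization = 0.171%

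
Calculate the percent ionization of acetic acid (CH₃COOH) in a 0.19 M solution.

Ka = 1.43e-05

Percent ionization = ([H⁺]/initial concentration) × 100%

Using Ka equilibrium: x² + Ka×x - Ka×C = 0. Solving: [H⁺] = 1.6412e-03. Percent = (1.6412e-03/0.19) × 100

Percent ionization = 0.864%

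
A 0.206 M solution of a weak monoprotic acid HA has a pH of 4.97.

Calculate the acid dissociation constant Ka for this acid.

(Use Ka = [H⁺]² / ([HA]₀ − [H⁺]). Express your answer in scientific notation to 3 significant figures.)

[H⁺] = 10^(−pH) = 10^(−4.97) = 1.072e-05 M. For HA ⇌ H⁺ + A⁻, Ka = [H⁺][A⁻]/[HA] = [H⁺]² / ([HA]₀ − [H⁺]) = (1.072e-05)² / (0.206 − 1.072e-05) = 5.57e-10.

K_a = 5.57e-10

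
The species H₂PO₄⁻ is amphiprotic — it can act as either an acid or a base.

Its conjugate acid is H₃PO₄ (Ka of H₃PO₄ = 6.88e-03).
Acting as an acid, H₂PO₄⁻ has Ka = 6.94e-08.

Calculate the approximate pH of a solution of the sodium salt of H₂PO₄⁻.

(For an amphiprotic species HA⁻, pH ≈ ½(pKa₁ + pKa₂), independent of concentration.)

pKa₁ = -log(6.88e-03) = 2.16; pKa₂ = -log(6.94e-08) = 7.16. For an amphiprotic species, pH ≈ ½(pKa₁ + pKa₂) = ½(2.16 + 7.16) = 4.66.

pH = 4.66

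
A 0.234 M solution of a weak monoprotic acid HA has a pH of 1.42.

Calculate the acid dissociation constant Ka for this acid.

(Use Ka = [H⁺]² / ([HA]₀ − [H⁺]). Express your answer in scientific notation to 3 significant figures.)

[H⁺] = 10^(−pH) = 10^(−1.42) = 3.802e-02 M. For HA ⇌ H⁺ + A⁻, Ka = [H⁺][A⁻]/[HA] = [H⁺]² / ([HA]₀ − [H⁺]) = (3.802e-02)² / (0.234 − 3.802e-02) = 7.38e-03.

K_a = 7.38e-03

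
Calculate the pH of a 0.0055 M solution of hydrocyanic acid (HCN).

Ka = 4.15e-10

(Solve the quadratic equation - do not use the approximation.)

x² + Ka×x - Ka×C = 0. Using quadratic formula: [H⁺] = 1.5106e-06

pH = 5.82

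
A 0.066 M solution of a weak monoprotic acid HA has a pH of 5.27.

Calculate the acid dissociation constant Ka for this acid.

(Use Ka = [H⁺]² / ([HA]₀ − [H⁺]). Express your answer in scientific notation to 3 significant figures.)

[H⁺] = 10^(−pH) = 10^(−5.27) = 5.370e-06 M. For HA ⇌ H⁺ + A⁻, Ka = [H⁺][A⁻]/[HA] = [H⁺]² / ([HA]₀ − [H⁺]) = (5.370e-06)² / (0.066 − 5.370e-06) = 4.37e-10.

K_a = 4.37e-10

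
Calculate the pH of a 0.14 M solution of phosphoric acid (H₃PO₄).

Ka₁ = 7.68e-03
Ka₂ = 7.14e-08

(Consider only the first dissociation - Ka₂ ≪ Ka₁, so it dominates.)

First dissociation dominates. From Ka₁ = [H⁺][HA⁻]/[H₂A], x² + Ka₁·x − Ka₁·C = 0 with C = 0.14 M and Ka₁ = 7.68e-03. Solving: [H⁺] = (−Ka₁ + √(Ka₁² + 4·Ka₁·C)) / 2 = 2.9174e-02 M. pH = -log(2.9174e-02) = 1.53.

pH = 1.53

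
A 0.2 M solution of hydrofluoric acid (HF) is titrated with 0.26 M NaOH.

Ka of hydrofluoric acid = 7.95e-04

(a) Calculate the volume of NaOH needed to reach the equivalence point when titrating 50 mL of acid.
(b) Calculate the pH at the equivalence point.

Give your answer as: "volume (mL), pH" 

moles acid = 0.2 × 50/1000 = 0.01 mol; V_base = moles/0.26 × 1000 = 38.5 mL. At equivalence only the conjugate base is present: [A⁻] = 0.01/0.088 = 1.1304e-01 M. Kb = Kw/Ka = 1.26e-11; [OH⁻] = √(Kb × [A⁻]) = 1.1924e-06; pOH = 5.92; pH = 14 - pOH = 8.08.

V = 38.5 mL, pH = 8.08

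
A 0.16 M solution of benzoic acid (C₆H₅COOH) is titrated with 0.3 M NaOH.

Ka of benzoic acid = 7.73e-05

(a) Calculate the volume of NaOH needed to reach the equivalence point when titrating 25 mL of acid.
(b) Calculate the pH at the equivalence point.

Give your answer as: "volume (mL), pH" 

moles acid = 0.16 × 25/1000 = 0.004 mol; V_base = moles/0.3 × 1000 = 13.3 mL. At equivalence only the conjugate base is present: [A⁻] = 0.004/0.038 = 1.0435e-01 M. Kb = Kw/Ka = 1.29e-10; [OH⁻] = √(Kb × [A⁻]) = 3.6741e-06; pOH = 5.43; pH = 14 - pOH = 8.57.

V = 13.3 mL, pH = 8.57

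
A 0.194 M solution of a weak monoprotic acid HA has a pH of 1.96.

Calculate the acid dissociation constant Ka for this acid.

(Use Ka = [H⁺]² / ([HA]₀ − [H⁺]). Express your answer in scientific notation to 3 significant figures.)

[H⁺] = 10^(−pH) = 10^(−1.96) = 1.096e-02 M. For HA ⇌ H⁺ + A⁻, Ka = [H⁺][A⁻]/[HA] = [H⁺]² / ([HA]₀ − [H⁺]) = (1.096e-02)² / (0.194 − 1.096e-02) = 6.57e-04.

K_a = 6.57e-04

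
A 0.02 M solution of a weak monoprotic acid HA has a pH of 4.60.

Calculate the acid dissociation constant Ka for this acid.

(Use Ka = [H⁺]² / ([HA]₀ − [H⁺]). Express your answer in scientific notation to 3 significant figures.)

[H⁺] = 10^(−pH) = 10^(−4.60) = 2.512e-05 M. For HA ⇌ H⁺ + A⁻, Ka = [H⁺][A⁻]/[HA] = [H⁺]² / ([HA]₀ − [H⁺]) = (2.512e-05)² / (0.02 − 2.512e-05) = 3.16e-08.

K_a = 3.16e-08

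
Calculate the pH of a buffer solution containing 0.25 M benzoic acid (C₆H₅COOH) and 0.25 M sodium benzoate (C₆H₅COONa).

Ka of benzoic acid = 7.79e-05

pKa = -log(7.79e-05) = 4.11. pH = pKa + log([A⁻]/[HA]) = 4.11 + log(0.25/0.25)

pH = 4.11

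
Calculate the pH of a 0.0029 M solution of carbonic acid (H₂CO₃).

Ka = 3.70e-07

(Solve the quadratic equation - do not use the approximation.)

x² + Ka×x - Ka×C = 0. Using quadratic formula: [H⁺] = 3.2572e-05

pH = 4.49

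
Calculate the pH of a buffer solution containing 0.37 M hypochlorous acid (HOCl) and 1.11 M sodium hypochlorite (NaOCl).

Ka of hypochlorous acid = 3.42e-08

pKa = -log(3.42e-08) = 7.47. pH = pKa + log([A⁻]/[HA]) = 7.47 + log(1.11/0.37)

pH = 7.94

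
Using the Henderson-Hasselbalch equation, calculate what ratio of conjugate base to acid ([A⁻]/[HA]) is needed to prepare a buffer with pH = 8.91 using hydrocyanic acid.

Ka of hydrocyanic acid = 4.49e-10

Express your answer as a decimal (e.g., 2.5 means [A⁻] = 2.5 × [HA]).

pKa = -log(4.49e-10) = 9.3478. pH = pKa + log([A⁻]/[HA]), so log([A⁻]/[HA]) = pH − pKa = 8.91 − 9.3478 = -0.4378. [A⁻]/[HA] = 10^(-0.4378) = 0.365

[A⁻]/[HA] = 0.365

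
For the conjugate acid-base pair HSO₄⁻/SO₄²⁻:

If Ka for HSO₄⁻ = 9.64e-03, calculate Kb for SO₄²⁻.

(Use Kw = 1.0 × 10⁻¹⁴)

For a conjugate pair Ka × Kb = Kw, so Kb = Kw/Ka = 1.0 × 10⁻¹⁴ / 9.64e-03 = 1.04e-12.

K_b = 1.04e-12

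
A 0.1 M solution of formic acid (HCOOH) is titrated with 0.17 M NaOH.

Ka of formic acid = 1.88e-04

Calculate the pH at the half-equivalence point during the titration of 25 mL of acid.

At half-equivalence [HA] = [A⁻], so Henderson-Hasselbalch gives pH = pKa = -log(1.88e-04) = 3.73.

pH = pKa = 3.73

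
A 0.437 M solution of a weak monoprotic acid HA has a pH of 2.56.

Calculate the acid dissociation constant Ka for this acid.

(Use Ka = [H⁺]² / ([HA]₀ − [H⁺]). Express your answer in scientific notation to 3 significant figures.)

[H⁺] = 10^(−pH) = 10^(−2.56) = 2.754e-03 M. For HA ⇌ H⁺ + A⁻, Ka = [H⁺][A⁻]/[HA] = [H⁺]² / ([HA]₀ − [H⁺]) = (2.754e-03)² / (0.437 − 2.754e-03) = 1.75e-05.

K_a = 1.75e-05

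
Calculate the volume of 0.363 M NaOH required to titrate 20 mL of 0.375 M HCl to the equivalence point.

At equivalence: moles acid = moles base. moles HCl = 0.375 × 20/1000 = 0.0075 mol. V_base = moles / 0.363 × 1000 = 20.7 mL.

V_{base} = 20.7 mL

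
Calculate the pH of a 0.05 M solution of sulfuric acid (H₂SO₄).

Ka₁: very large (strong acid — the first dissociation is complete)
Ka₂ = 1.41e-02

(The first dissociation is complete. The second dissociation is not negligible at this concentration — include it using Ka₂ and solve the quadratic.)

First dissociation is complete: [H⁺]₀ = [HSO₄⁻]₀ = C = 0.05 M. Second dissociation HSO₄⁻ ⇌ H⁺ + SO₄²⁻: let x = [SO₄²⁻]. Ka₂ = (C + x)·x / (C − x) = 1.41e-02 → x² + (C + Ka₂)·x − Ka₂·C = 0 → x² + 0.06410·x − 7.050e-04 = 0. x = (−0.06410 + √(0.06410² + 4 × 7.050e-04)) / 2 = 9.5697e-03 M. [H⁺] = C + x = 0.05 + 9.5697e-03 = 5.9570e-02 M. pH = -log(5.9570e-02) = 1.22.

pH = 1.22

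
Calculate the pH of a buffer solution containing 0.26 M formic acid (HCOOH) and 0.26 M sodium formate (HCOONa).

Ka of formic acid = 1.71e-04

pKa = -log(1.71e-04) = 3.77. pH = pKa + log([A⁻]/[HA]) = 3.77 + log(0.26/0.26)

pH = 3.77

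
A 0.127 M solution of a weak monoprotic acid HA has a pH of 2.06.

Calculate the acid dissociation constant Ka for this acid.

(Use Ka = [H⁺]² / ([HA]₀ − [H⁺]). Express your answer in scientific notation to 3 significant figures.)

[H⁺] = 10^(−pH) = 10^(−2.06) = 8.710e-03 M. For HA ⇌ H⁺ + A⁻, Ka = [H⁺][A⁻]/[HA] = [H⁺]² / ([HA]₀ − [H⁺]) = (8.710e-03)² / (0.127 − 8.710e-03) = 6.41e-04.

K_a = 6.41e-04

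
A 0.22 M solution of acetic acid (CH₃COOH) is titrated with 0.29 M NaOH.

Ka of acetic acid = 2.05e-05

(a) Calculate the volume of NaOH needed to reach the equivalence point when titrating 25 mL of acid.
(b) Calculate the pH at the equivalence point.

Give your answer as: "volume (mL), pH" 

moles acid = 0.22 × 25/1000 = 0.0055 mol; V_base = moles/0.29 × 1000 = 19.0 mL. At equivalence only the conjugate base is present: [A⁻] = 0.0055/0.044 = 1.2510e-01 M. Kb = Kw/Ka = 4.88e-10; [OH⁻] = √(Kb × [A⁻]) = 7.8117e-06; pOH = 5.11; pH = 14 - pOH = 8.89.

V = 19.0 mL, pH = 8.89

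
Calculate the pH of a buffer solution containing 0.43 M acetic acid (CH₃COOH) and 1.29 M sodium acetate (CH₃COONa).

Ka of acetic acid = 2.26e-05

pKa = -log(2.26e-05) = 4.65. pH = pKa + log([A⁻]/[HA]) = 4.65 + log(1.29/0.43)

pH = 5.12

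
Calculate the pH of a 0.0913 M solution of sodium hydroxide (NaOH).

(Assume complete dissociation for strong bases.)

[OH⁻] = 0.0913 M for strong base. pOH = -log[OH⁻] = 1.04, pH = 14 - pOH

pH = 12.96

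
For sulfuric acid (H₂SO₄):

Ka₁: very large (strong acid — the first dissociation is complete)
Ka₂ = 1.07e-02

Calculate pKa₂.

pKa₂ = -log(Ka₂) = -log(1.07e-02) = 1.97.

pK_{a2} = 1.97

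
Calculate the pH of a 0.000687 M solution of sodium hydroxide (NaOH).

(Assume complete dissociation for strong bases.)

[OH⁻] = 0.000687 M for strong base. pOH = -log[OH⁻] = 3.16, pH = 14 - pOH

pH = 10.84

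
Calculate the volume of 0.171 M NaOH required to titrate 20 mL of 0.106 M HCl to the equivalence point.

At equivalence: moles acid = moles base. moles HCl = 0.106 × 20/1000 = 0.00212 mol. V_base = moles / 0.171 × 1000 = 12.4 mL.

V_{base} = 12.4 mL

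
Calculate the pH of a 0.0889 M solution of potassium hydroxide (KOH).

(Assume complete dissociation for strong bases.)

[OH⁻] = 0.0889 M for strong base. pOH = -log[OH⁻] = 1.05, pH = 14 - pOH

pH = 12.95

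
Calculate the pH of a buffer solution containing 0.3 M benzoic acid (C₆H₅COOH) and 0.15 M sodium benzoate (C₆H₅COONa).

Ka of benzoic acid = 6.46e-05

pKa = -log(6.46e-05) = 4.19. pH = pKa + log([A⁻]/[HA]) = 4.19 + log(0.15/0.3)

pH = 3.89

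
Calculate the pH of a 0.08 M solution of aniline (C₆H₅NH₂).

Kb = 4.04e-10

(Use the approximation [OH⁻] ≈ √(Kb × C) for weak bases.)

[OH⁻] = √(Kb × C) = √(4.04e-10 × 0.08) = 5.6851e-06. pOH = 5.25, pH = 14 - pOH

pH = 8.75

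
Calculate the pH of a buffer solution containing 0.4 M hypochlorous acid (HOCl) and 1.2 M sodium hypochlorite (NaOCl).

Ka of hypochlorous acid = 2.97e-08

pKa = -log(2.97e-08) = 7.53. pH = pKa + log([A⁻]/[HA]) = 7.53 + log(1.2/0.4)

pH = 8.00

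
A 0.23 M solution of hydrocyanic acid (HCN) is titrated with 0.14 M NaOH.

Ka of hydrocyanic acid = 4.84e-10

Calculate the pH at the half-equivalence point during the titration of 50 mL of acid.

At half-equivalence [HA] = [A⁻], so Henderson-Hasselbalch gives pH = pKa = -log(4.84e-10) = 9.32.

pH = pKa = 9.32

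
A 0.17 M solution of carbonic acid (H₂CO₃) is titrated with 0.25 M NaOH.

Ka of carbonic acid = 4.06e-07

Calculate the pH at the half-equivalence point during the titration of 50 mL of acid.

At half-equivalence [HA] = [A⁻], so Henderson-Hasselbalch gives pH = pKa = -log(4.06e-07) = 6.39.

pH = pKa = 6.39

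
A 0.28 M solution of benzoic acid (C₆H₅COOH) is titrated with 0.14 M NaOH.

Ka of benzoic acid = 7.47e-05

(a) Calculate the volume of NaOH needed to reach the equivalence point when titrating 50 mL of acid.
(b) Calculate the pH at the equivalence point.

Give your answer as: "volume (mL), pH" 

moles acid = 0.28 × 50/1000 = 0.014 mol; V_base = moles/0.14 × 1000 = 100.0 mL. At equivalence only the conjugate base is present: [A⁻] = 0.014/0.150 = 9.3333e-02 M. Kb = Kw/Ka = 1.34e-10; [OH⁻] = √(Kb × [A⁻]) = 3.5347e-06; pOH = 5.45; pH = 14 - pOH = 8.55.

V = 100.0 mL, pH = 8.55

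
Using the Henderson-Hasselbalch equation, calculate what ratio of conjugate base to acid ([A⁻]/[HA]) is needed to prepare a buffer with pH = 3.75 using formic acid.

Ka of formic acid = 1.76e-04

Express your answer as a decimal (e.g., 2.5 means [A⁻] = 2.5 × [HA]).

pKa = -log(1.76e-04) = 3.7545. pH = pKa + log([A⁻]/[HA]), so log([A⁻]/[HA]) = pH − pKa = 3.75 − 3.7545 = -0.0045. [A⁻]/[HA] = 10^(-0.0045) = 0.990

[A⁻]/[HA] = 0.990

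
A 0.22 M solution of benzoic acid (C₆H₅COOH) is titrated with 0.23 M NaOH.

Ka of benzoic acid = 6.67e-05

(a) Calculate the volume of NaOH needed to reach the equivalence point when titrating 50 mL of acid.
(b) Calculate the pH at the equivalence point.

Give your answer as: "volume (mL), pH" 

moles acid = 0.22 × 50/1000 = 0.011 mol; V_base = moles/0.23 × 1000 = 47.8 mL. At equivalence only the conjugate base is present: [A⁻] = 0.011/0.098 = 1.1244e-01 M. Kb = Kw/Ka = 1.50e-10; [OH⁻] = √(Kb × [A⁻]) = 4.1059e-06; pOH = 5.39; pH = 14 - pOH = 8.61.

V = 47.8 mL, pH = 8.61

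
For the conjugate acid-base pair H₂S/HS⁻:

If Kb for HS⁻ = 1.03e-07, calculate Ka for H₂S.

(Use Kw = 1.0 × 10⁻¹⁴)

For a conjugate pair Ka × Kb = Kw, so Ka = Kw/Kb = 1.0 × 10⁻¹⁴ / 1.03e-07 = 9.71e-08.

K_a = 9.71e-08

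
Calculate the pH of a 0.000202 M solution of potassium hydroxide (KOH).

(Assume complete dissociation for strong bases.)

[OH⁻] = 0.000202 M for strong base. pOH = -log[OH⁻] = 3.69, pH = 14 - pOH

pH = 10.31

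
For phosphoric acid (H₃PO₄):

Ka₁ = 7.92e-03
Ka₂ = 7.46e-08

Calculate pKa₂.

pKa₂ = -log(Ka₂) = -log(7.46e-08) = 7.13.

pK_{a2} = 7.13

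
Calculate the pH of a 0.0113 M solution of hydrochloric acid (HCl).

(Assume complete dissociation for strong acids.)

[H⁺] = 0.0113 M for strong acid. pH = -log[H⁺] = -log(0.0113)

pH = 1.95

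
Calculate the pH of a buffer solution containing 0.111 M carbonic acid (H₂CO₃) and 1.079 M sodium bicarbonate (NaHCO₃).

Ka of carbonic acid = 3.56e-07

pKa = -log(3.56e-07) = 6.45. pH = pKa + log([A⁻]/[HA]) = 6.45 + log(1.079/0.111)

pH = 7.44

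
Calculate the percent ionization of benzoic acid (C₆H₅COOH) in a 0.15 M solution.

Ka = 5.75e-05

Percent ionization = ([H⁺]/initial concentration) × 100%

Using Ka equilibrium: x² + Ka×x - Ka×C = 0. Solving: [H⁺] = 2.9082e-03. Percent = (2.9082e-03/0.15) × 100

Percent ionization = 1.94%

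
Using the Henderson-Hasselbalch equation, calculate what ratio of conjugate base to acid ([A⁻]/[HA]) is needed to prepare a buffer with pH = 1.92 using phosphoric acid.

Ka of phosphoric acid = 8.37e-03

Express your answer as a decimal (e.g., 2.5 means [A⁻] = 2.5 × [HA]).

pKa = -log(8.37e-03) = 2.0773. pH = pKa + log([A⁻]/[HA]), so log([A⁻]/[HA]) = pH − pKa = 1.92 − 2.0773 = -0.1573. [A⁻]/[HA] = 10^(-0.1573) = 0.696

[A⁻]/[HA] = 0.696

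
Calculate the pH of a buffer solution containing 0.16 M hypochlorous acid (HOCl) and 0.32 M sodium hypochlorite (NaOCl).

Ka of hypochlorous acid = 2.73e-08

pKa = -log(2.73e-08) = 7.56. pH = pKa + log([A⁻]/[HA]) = 7.56 + log(0.32/0.16)

pH = 7.86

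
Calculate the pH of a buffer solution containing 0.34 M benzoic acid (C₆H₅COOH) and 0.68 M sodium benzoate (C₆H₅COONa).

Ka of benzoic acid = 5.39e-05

pKa = -log(5.39e-05) = 4.27. pH = pKa + log([A⁻]/[HA]) = 4.27 + log(0.68/0.34)

pH = 4.57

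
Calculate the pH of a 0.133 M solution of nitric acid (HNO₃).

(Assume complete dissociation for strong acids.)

[H⁺] = 0.133 M for strong acid. pH = -log[H⁺] = -log(0.133)

pH = 0.88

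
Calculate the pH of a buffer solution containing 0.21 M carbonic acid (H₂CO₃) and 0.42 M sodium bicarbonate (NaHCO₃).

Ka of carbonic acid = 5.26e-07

pKa = -log(5.26e-07) = 6.28. pH = pKa + log([A⁻]/[HA]) = 6.28 + log(0.42/0.21)

pH = 6.58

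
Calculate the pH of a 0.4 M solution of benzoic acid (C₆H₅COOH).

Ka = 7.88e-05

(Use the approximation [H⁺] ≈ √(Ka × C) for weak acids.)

[H⁺] = √(Ka × C) = √(7.88e-05 × 0.4) = 5.6143e-03. pH = -log(5.6143e-03)

pH = 2.25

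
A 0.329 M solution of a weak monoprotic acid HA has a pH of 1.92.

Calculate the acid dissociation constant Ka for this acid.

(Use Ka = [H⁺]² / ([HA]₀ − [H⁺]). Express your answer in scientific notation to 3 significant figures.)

[H⁺] = 10^(−pH) = 10^(−1.92) = 1.202e-02 M. For HA ⇌ H⁺ + A⁻, Ka = [H⁺][A⁻]/[HA] = [H⁺]² / ([HA]₀ − [H⁺]) = (1.202e-02)² / (0.329 − 1.202e-02) = 4.56e-04.

K_a = 4.56e-04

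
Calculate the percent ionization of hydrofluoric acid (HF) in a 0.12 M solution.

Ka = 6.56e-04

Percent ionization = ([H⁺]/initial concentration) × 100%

Using Ka equilibrium: x² + Ka×x - Ka×C = 0. Solving: [H⁺] = 8.5505e-03. Percent = (8.5505e-03/0.12) × 100

Percent ionization = 7.13%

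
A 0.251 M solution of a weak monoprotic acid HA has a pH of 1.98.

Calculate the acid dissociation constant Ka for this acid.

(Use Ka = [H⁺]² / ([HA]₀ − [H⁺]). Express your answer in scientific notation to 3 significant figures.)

[H⁺] = 10^(−pH) = 10^(−1.98) = 1.047e-02 M. For HA ⇌ H⁺ + A⁻, Ka = [H⁺][A⁻]/[HA] = [H⁺]² / ([HA]₀ − [H⁺]) = (1.047e-02)² / (0.251 − 1.047e-02) = 4.56e-04.

K_a = 4.56e-04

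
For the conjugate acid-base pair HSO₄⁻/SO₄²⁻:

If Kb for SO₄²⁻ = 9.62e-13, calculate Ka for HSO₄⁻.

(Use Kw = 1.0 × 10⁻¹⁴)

For a conjugate pair Ka × Kb = Kw, so Ka = Kw/Kb = 1.0 × 10⁻¹⁴ / 9.62e-13 = 1.04e-02.

K_a = 1.04e-02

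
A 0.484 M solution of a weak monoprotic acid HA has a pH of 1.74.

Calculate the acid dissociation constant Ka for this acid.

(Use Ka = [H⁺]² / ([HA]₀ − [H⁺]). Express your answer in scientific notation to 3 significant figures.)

[H⁺] = 10^(−pH) = 10^(−1.74) = 1.820e-02 M. For HA ⇌ H⁺ + A⁻, Ka = [H⁺][A⁻]/[HA] = [H⁺]² / ([HA]₀ − [H⁺]) = (1.820e-02)² / (0.484 − 1.820e-02) = 7.11e-04.

K_a = 7.11e-04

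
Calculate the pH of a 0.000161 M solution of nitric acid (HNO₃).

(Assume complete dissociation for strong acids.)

[H⁺] = 0.000161 M for strong acid. pH = -log[H⁺] = -log(0.000161)

pH = 3.79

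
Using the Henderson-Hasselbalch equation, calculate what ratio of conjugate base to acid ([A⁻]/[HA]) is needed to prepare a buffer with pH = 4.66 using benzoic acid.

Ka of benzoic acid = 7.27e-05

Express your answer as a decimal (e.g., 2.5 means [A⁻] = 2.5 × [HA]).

pKa = -log(7.27e-05) = 4.1385. pH = pKa + log([A⁻]/[HA]), so log([A⁻]/[HA]) = pH − pKa = 4.66 − 4.1385 = 0.5215. [A⁻]/[HA] = 10^(0.5215) = 3.32

[A⁻]/[HA] = 3.32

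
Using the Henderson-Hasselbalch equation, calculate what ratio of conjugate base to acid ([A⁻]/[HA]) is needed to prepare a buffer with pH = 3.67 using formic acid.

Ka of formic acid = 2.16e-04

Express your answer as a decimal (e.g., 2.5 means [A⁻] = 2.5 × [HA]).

pKa = -log(2.16e-04) = 3.6655. pH = pKa + log([A⁻]/[HA]), so log([A⁻]/[HA]) = pH − pKa = 3.67 − 3.6655 = 0.0045. [A⁻]/[HA] = 10^(0.0045) = 1.01

[A⁻]/[HA] = 1.01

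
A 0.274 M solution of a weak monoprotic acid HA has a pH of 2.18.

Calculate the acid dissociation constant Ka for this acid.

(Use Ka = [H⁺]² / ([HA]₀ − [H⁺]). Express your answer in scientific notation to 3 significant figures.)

[H⁺] = 10^(−pH) = 10^(−2.18) = 6.607e-03 M. For HA ⇌ H⁺ + A⁻, Ka = [H⁺][A⁻]/[HA] = [H⁺]² / ([HA]₀ − [H⁺]) = (6.607e-03)² / (0.274 − 6.607e-03) = 1.63e-04.

K_a = 1.63e-04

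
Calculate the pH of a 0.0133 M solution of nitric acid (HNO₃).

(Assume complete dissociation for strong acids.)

[H⁺] = 0.0133 M for strong acid. pH = -log[H⁺] = -log(0.0133)

pH = 1.88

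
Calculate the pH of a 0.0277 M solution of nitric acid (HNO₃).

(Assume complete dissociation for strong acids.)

[H⁺] = 0.0277 M for strong acid. pH = -log[H⁺] = -log(0.0277)

pH = 1.56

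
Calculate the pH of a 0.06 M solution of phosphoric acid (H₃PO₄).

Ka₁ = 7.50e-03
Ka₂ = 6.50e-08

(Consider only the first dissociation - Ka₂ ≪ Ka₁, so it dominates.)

First dissociation dominates. From Ka₁ = [H⁺][HA⁻]/[H₂A], x² + Ka₁·x − Ka₁·C = 0 with C = 0.06 M and Ka₁ = 7.50e-03. Solving: [H⁺] = (−Ka₁ + √(Ka₁² + 4·Ka₁·C)) / 2 = 1.7792e-02 M. pH = -log(1.7792e-02) = 1.75.

pH = 1.75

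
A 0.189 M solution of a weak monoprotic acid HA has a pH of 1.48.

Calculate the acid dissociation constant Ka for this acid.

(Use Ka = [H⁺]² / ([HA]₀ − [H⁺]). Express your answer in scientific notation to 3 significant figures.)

[H⁺] = 10^(−pH) = 10^(−1.48) = 3.311e-02 M. For HA ⇌ H⁺ + A⁻, Ka = [H⁺][A⁻]/[HA] = [H⁺]² / ([HA]₀ − [H⁺]) = (3.311e-02)² / (0.189 − 3.311e-02) = 7.03e-03.

K_a = 7.03e-03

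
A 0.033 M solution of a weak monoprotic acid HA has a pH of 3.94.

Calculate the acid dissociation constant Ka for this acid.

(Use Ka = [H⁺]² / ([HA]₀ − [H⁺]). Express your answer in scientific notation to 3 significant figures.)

[H⁺] = 10^(−pH) = 10^(−3.94) = 1.148e-04 M. For HA ⇌ H⁺ + A⁻, Ka = [H⁺][A⁻]/[HA] = [H⁺]² / ([HA]₀ − [H⁺]) = (1.148e-04)² / (0.033 − 1.148e-04) = 4.01e-07.

K_a = 4.01e-07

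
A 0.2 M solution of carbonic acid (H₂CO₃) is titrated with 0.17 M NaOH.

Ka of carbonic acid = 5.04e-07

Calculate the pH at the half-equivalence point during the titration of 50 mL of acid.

At half-equivalence [HA] = [A⁻], so Henderson-Hasselbalch gives pH = pKa = -log(5.04e-07) = 6.30.

pH = pKa = 6.30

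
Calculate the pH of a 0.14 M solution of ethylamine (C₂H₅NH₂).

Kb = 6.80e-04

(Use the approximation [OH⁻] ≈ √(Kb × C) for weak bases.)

[OH⁻] = √(Kb × C) = √(6.80e-04 × 0.14) = 9.7570e-03. pOH = 2.01, pH = 14 - pOH

pH = 11.99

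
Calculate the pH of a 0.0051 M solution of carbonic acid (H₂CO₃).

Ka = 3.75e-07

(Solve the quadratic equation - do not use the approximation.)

x² + Ka×x - Ka×C = 0. Using quadratic formula: [H⁺] = 4.3545e-05

pH = 4.36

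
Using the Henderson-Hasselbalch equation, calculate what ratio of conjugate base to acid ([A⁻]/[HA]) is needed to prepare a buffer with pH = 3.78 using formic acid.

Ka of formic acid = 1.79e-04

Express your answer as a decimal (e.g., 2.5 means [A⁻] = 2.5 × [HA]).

pKa = -log(1.79e-04) = 3.7471. pH = pKa + log([A⁻]/[HA]), so log([A⁻]/[HA]) = pH − pKa = 3.78 − 3.7471 = 0.0329. [A⁻]/[HA] = 10^(0.0329) = 1.08

[A⁻]/[HA] = 1.08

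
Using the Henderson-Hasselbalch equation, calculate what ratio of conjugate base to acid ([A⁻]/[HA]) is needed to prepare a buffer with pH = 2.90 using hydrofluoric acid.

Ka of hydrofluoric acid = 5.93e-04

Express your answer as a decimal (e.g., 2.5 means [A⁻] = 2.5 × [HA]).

pKa = -log(5.93e-04) = 3.2269. pH = pKa + log([A⁻]/[HA]), so log([A⁻]/[HA]) = pH − pKa = 2.90 − 3.2269 = -0.3269. [A⁻]/[HA] = 10^(-0.3269) = 0.471

[A⁻]/[HA] = 0.471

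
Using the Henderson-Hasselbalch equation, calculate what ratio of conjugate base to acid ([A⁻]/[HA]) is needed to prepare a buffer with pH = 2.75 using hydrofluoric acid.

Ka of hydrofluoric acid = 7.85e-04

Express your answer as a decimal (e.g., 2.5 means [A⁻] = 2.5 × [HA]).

pKa = -log(7.85e-04) = 3.1051. pH = pKa + log([A⁻]/[HA]), so log([A⁻]/[HA]) = pH − pKa = 2.75 − 3.1051 = -0.3551. [A⁻]/[HA] = 10^(-0.3551) = 0.441

[A⁻]/[HA] = 0.441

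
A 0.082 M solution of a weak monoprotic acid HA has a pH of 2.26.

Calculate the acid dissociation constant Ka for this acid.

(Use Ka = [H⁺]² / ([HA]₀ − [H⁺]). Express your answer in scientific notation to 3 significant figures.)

[H⁺] = 10^(−pH) = 10^(−2.26) = 5.495e-03 M. For HA ⇌ H⁺ + A⁻, Ka = [H⁺][A⁻]/[HA] = [H⁺]² / ([HA]₀ − [H⁺]) = (5.495e-03)² / (0.082 − 5.495e-03) = 3.95e-04.

K_a = 3.95e-04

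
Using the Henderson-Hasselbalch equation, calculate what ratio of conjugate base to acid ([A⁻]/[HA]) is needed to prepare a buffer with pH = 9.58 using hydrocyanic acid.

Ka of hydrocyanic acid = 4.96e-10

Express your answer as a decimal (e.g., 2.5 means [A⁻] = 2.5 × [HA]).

pKa = -log(4.96e-10) = 9.3045. pH = pKa + log([A⁻]/[HA]), so log([A⁻]/[HA]) = pH − pKa = 9.58 − 9.3045 = 0.2755. [A⁻]/[HA] = 10^(0.2755) = 1.89

[A⁻]/[HA] = 1.89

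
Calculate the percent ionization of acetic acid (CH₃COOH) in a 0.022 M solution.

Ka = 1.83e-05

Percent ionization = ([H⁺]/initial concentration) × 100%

Using Ka equilibrium: x² + Ka×x - Ka×C = 0. Solving: [H⁺] = 6.2542e-04. Percent = (6.2542e-04/0.022) × 100

Percent ionization = 2.84%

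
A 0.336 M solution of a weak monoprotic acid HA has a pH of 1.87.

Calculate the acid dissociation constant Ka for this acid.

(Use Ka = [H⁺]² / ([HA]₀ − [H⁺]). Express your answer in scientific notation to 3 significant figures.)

[H⁺] = 10^(−pH) = 10^(−1.87) = 1.349e-02 M. For HA ⇌ H⁺ + A⁻, Ka = [H⁺][A⁻]/[HA] = [H⁺]² / ([HA]₀ − [H⁺]) = (1.349e-02)² / (0.336 − 1.349e-02) = 5.64e-04.

K_a = 5.64e-04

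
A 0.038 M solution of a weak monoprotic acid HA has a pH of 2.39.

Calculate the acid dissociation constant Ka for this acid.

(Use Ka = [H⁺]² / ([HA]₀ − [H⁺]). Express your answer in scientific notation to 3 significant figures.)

[H⁺] = 10^(−pH) = 10^(−2.39) = 4.074e-03 M. For HA ⇌ H⁺ + A⁻, Ka = [H⁺][A⁻]/[HA] = [H⁺]² / ([HA]₀ − [H⁺]) = (4.074e-03)² / (0.038 − 4.074e-03) = 4.89e-04.

K_a = 4.89e-04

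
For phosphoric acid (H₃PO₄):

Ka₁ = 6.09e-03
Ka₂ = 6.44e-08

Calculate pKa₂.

pKa₂ = -log(Ka₂) = -log(6.44e-08) = 7.19.

pK_{a2} = 7.19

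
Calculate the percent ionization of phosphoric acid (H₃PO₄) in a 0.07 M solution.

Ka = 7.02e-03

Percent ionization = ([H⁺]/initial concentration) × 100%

Using Ka equilibrium: x² + Ka×x - Ka×C = 0. Solving: [H⁺] = 1.8934e-02. Percent = (1.8934e-02/0.07) × 100

Percent ionization = 27%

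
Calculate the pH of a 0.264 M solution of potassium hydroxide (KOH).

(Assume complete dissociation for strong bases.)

[OH⁻] = 0.264 M for strong base. pOH = -log[OH⁻] = 0.58, pH = 14 - pOH

pH = 13.42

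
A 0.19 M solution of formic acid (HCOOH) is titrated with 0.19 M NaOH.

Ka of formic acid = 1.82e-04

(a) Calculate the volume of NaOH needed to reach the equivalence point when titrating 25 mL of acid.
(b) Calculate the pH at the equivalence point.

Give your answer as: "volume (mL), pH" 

moles acid = 0.19 × 25/1000 = 0.00475 mol; V_base = moles/0.19 × 1000 = 25.0 mL. At equivalence only the conjugate base is present: [A⁻] = 0.00475/0.050 = 9.5000e-02 M. Kb = Kw/Ka = 5.49e-11; [OH⁻] = √(Kb × [A⁻]) = 2.2847e-06; pOH = 5.64; pH = 14 - pOH = 8.36.

V = 25.0 mL, pH = 8.36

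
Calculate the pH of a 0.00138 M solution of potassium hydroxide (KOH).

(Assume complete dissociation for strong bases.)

[OH⁻] = 0.00138 M for strong base. pOH = -log[OH⁻] = 2.86, pH = 14 - pOH

pH = 11.14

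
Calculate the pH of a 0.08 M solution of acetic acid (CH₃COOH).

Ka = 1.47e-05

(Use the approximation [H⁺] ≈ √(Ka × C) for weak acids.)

[H⁺] = √(Ka × C) = √(1.47e-05 × 0.08) = 1.0844e-03. pH = -log(1.0844e-03)

pH = 2.96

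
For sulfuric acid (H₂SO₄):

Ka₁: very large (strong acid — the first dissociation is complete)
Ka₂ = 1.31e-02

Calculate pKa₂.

pKa₂ = -log(Ka₂) = -log(1.31e-02) = 1.88.

pK_{a2} = 1.88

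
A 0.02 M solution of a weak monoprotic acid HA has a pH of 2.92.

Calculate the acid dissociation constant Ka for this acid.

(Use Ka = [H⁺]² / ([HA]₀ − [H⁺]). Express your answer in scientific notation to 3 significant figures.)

[H⁺] = 10^(−pH) = 10^(−2.92) = 1.202e-03 M. For HA ⇌ H⁺ + A⁻, Ka = [H⁺][A⁻]/[HA] = [H⁺]² / ([HA]₀ − [H⁺]) = (1.202e-03)² / (0.02 − 1.202e-03) = 7.69e-05.

K_a = 7.69e-05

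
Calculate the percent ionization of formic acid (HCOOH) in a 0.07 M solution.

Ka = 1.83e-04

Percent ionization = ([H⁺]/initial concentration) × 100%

Using Ka equilibrium: x² + Ka×x - Ka×C = 0. Solving: [H⁺] = 3.4888e-03. Percent = (3.4888e-03/0.07) × 100

Percent ionization = 4.98%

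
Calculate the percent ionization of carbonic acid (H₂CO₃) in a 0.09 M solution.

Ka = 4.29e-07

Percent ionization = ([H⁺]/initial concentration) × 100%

Using Ka equilibrium: x² + Ka×x - Ka×C = 0. Solving: [H⁺] = 1.9628e-04. Percent = (1.9628e-04/0.09) × 100

Percent ionization = 0.218%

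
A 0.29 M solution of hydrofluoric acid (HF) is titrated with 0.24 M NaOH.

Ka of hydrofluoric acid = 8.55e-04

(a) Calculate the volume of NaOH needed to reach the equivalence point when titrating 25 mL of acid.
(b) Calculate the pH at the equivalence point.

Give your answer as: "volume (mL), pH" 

moles acid = 0.29 × 25/1000 = 0.00725 mol; V_base = moles/0.24 × 1000 = 30.2 mL. At equivalence only the conjugate base is present: [A⁻] = 0.00725/0.055 = 1.3132e-01 M. Kb = Kw/Ka = 1.17e-11; [OH⁻] = √(Kb × [A⁻]) = 1.2393e-06; pOH = 5.91; pH = 14 - pOH = 8.09.

V = 30.2 mL, pH = 8.09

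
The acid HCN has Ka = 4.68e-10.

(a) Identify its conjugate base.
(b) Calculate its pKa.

(a) The conjugate base is formed by removing one H⁺ from HCN, giving CN⁻. (b) pKa = -log(Ka) = -log(4.68e-10) = 9.33.

Conjugate base: CN⁻; pK_a = 9.33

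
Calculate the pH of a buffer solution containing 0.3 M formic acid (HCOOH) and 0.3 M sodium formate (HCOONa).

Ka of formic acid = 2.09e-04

pKa = -log(2.09e-04) = 3.68. pH = pKa + log([A⁻]/[HA]) = 3.68 + log(0.3/0.3)

pH = 3.68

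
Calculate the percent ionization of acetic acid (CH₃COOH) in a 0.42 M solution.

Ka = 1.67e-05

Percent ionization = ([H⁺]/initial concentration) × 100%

Using Ka equilibrium: x² + Ka×x - Ka×C = 0. Solving: [H⁺] = 2.6401e-03. Percent = (2.6401e-03/0.42) × 100

Percent ionization = 0.629%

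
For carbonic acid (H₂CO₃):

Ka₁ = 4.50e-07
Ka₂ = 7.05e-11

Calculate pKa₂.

pKa₂ = -log(Ka₂) = -log(7.05e-11) = 10.15.

pK_{a2} = 10.15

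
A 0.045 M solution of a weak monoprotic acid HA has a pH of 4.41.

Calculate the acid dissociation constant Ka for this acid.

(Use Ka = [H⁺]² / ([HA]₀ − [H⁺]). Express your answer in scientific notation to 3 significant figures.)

[H⁺] = 10^(−pH) = 10^(−4.41) = 3.890e-05 M. For HA ⇌ H⁺ + A⁻, Ka = [H⁺][A⁻]/[HA] = [H⁺]² / ([HA]₀ − [H⁺]) = (3.890e-05)² / (0.045 − 3.890e-05) = 3.37e-08.

K_a = 3.37e-08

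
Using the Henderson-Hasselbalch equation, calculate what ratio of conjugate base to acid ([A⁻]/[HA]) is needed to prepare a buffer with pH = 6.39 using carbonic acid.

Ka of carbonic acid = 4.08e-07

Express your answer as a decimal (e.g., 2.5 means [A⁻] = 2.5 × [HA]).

pKa = -log(4.08e-07) = 6.3893. pH = pKa + log([A⁻]/[HA]), so log([A⁻]/[HA]) = pH − pKa = 6.39 − 6.3893 = 0.0007. [A⁻]/[HA] = 10^(0.0007) = 1.00

[A⁻]/[HA] = 1.00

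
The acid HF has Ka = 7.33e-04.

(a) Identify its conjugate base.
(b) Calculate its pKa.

(a) The conjugate base is formed by removing one H⁺ from HF, giving F⁻. (b) pKa = -log(Ka) = -log(7.33e-04) = 3.13.

Conjugate base: F⁻; pK_a = 3.13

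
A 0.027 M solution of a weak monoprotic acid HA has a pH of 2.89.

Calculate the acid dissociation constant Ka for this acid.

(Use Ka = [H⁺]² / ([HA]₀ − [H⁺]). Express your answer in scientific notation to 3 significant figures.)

[H⁺] = 10^(−pH) = 10^(−2.89) = 1.288e-03 M. For HA ⇌ H⁺ + A⁻, Ka = [H⁺][A⁻]/[HA] = [H⁺]² / ([HA]₀ − [H⁺]) = (1.288e-03)² / (0.027 − 1.288e-03) = 6.45e-05.

K_a = 6.45e-05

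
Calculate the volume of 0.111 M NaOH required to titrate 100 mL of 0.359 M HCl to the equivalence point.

At equivalence: moles acid = moles base. moles HCl = 0.359 × 100/1000 = 0.0359 mol. V_base = moles / 0.111 × 1000 = 323.4 mL.

V_{base} = 323.4 mL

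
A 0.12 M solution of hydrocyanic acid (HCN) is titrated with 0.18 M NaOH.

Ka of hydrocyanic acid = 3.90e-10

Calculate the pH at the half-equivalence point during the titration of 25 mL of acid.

At half-equivalence [HA] = [A⁻], so Henderson-Hasselbalch gives pH = pKa = -log(3.90e-10) = 9.41.

pH = pKa = 9.41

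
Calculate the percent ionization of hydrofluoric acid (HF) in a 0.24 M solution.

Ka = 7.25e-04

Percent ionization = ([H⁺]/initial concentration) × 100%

Using Ka equilibrium: x² + Ka×x - Ka×C = 0. Solving: [H⁺] = 1.2833e-02. Percent = (1.2833e-02/0.24) × 100

Percent ionization = 5.35%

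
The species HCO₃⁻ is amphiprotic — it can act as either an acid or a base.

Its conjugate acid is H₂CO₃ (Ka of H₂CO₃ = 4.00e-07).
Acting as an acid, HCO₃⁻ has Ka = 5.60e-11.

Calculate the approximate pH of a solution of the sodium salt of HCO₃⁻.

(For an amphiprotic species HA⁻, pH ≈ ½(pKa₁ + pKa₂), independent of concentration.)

pKa₁ = -log(4.00e-07) = 6.40; pKa₂ = -log(5.60e-11) = 10.25. For an amphiprotic species, pH ≈ ½(pKa₁ + pKa₂) = ½(6.40 + 10.25) = 8.32.

pH = 8.32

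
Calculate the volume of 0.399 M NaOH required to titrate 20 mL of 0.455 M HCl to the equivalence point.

At equivalence: moles acid = moles base. moles HCl = 0.455 × 20/1000 = 0.0091 mol. V_base = moles / 0.399 × 1000 = 22.8 mL.

V_{base} = 22.8 mL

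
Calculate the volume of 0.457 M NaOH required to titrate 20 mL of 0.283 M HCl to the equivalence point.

At equivalence: moles acid = moles base. moles HCl = 0.283 × 20/1000 = 0.00566 mol. V_base = moles / 0.457 × 1000 = 12.4 mL.

V_{base} = 12.4 mL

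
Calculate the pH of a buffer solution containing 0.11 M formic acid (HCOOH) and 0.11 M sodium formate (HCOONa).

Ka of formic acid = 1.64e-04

pKa = -log(1.64e-04) = 3.79. pH = pKa + log([A⁻]/[HA]) = 3.79 + log(0.11/0.11)

pH = 3.79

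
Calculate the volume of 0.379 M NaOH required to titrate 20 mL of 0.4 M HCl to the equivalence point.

At equivalence: moles acid = moles base. moles HCl = 0.4 × 20/1000 = 0.008 mol. V_base = moles / 0.379 × 1000 = 21.1 mL.

V_{base} = 21.1 mL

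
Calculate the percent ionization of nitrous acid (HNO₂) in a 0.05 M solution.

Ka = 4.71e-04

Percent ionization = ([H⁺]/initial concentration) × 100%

Using Ka equilibrium: x² + Ka×x - Ka×C = 0. Solving: [H⁺] = 4.6230e-03. Percent = (4.6230e-03/0.05) × 100

Percent ionization = 9.25%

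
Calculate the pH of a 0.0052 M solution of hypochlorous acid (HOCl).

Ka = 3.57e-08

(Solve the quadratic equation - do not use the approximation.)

x² + Ka×x - Ka×C = 0. Using quadratic formula: [H⁺] = 1.3607e-05

pH = 4.87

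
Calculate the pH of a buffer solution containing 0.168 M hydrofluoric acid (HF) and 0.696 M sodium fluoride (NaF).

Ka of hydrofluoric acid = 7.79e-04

pKa = -log(7.79e-04) = 3.11. pH = pKa + log([A⁻]/[HA]) = 3.11 + log(0.696/0.168)

pH = 3.73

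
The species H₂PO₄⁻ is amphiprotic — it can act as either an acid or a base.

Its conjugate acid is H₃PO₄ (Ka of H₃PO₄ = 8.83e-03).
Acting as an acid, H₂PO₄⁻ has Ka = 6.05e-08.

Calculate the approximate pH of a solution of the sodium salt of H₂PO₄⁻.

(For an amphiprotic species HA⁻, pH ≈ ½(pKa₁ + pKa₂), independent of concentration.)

pKa₁ = -log(8.83e-03) = 2.05; pKa₂ = -log(6.05e-08) = 7.22. For an amphiprotic species, pH ≈ ½(pKa₁ + pKa₂) = ½(2.05 + 7.22) = 4.64.

pH = 4.64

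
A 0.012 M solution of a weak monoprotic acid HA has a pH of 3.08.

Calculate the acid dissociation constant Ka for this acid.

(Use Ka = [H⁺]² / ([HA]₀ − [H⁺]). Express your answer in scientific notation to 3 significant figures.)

[H⁺] = 10^(−pH) = 10^(−3.08) = 8.318e-04 M. For HA ⇌ H⁺ + A⁻, Ka = [H⁺][A⁻]/[HA] = [H⁺]² / ([HA]₀ − [H⁺]) = (8.318e-04)² / (0.012 − 8.318e-04) = 6.19e-05.

K_a = 6.19e-05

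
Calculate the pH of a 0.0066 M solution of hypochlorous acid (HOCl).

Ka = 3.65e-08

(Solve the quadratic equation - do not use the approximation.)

x² + Ka×x - Ka×C = 0. Using quadratic formula: [H⁺] = 1.5503e-05

pH = 4.81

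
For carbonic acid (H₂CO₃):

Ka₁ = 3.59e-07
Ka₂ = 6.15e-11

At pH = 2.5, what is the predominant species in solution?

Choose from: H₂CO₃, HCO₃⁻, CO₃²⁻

pKa₁ = 6.44, pKa₂ = 10.21. For a polyprotic acid the predominant species crosses at each pKa: below pKa_n the protonated form dominates, above it the deprotonated form does. At pH = 2.5, the predominant species is H₂CO₃.

H₂CO₃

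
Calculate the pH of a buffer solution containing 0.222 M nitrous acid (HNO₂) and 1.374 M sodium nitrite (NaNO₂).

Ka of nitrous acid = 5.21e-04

pKa = -log(5.21e-04) = 3.28. pH = pKa + log([A⁻]/[HA]) = 3.28 + log(1.374/0.222)

pH = 4.07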